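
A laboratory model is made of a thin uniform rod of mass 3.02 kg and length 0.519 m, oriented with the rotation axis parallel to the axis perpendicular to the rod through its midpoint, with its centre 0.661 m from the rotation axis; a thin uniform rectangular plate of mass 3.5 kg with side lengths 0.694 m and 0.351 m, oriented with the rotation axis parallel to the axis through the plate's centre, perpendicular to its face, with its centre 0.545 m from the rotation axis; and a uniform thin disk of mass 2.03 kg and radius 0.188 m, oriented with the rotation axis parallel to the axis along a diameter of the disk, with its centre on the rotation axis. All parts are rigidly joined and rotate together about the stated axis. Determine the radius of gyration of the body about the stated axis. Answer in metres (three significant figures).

Thin rod: I_cm = (1/12)ML² = (1/12)(3.02)(0.519)² = 0.067789 kg m²; centre at d = 0.661 m, so I = I_cm + Md² gives I = 0.067789 + (3.02)(0.661)² = 1.3873 kg m².
Rectangular plate: I_cm = (1/12)M(a²+b²) = (1/12)(3.5)[(0.694)² + (0.351)²] = 0.17641 kg m²; centre at d = 0.545 m, so I = I_cm + Md² gives I = 0.17641 + (3.5)(0.545)² = 1.216 kg m².
Thin disk: I_cm = (1/4)MR² = (1/4)(2.03)(0.188)² = 0.017937 kg m²; axis through the centre, so I = 0.017937 kg m².
Total I = 2.6212 kg m²; total mass M = 8.55 kg.
k = √(I/M) = √(2.6212/8.55) = 0.55369 m.

0.554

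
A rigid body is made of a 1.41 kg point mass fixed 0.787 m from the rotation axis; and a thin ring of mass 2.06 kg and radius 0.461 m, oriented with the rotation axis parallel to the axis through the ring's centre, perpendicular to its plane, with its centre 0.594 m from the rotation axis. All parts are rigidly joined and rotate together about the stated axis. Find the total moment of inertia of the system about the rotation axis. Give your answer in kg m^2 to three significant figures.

2.04

Point mass: I_cm = 0; centre at d = 0.787 m, so the parallel axis theorem gives I = 0 + (1.41)(0.787)² = 0.87331 kg m^2.
Thin ring: I_cm = MR² = (2.06)(0.461)² = 0.43779 kg m^2; centre at d = 0.594 m, so the parallel axis theorem gives I = 0.43779 + (2.06)(0.594)² = 1.1646 kg m^2.
Total I = 0.87331 + 1.1646 = 2.0379 kg m^2.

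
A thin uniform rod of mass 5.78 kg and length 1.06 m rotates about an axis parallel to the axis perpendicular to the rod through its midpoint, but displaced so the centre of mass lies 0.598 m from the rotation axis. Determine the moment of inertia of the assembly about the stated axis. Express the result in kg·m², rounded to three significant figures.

2.61

I_cm = (1/12)ML² = (1/12)(5.78)(1.06)² = 0.5412 kg·m²; centre at d = 0.598 m, so I = I_cm + Md² gives I = 0.5412 + (5.78)(0.598)² = 2.6082 kg·m².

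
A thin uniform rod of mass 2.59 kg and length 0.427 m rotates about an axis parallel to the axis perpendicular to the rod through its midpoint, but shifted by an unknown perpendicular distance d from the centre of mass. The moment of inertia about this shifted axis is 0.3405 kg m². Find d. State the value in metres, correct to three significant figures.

0.341

About the centre-of-mass axis, I_cm = (1/12)ML² = (1/12)(2.59)(0.427)² = 0.039353 kg m².
Parallel axis theorem: I = I_cm + Md², so Md² = 0.3405 − 0.039353 = 0.30115 kg m².
d = √(0.30115 / 2.59) = 0.34099 m.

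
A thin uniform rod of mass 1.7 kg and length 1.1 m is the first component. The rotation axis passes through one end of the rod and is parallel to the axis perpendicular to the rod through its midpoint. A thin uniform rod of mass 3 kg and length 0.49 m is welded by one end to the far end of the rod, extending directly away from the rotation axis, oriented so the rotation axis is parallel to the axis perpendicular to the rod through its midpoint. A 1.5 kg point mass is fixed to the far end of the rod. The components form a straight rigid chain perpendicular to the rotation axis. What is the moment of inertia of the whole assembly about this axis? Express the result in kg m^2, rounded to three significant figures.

Thin rod: I_cm = (1/12)ML² = (1/12)(1.7)(1.1)² = 0.17142 kg m^2; centre at d = 0.55 m, so the parallel axis theorem gives I = 0.17142 + (1.7)(0.55)² = 0.68567 kg m^2.
Thin rod: I_cm = (1/12)ML² = (1/12)(3)(0.49)² = 0.060025 kg m^2; centre at d = 0.55 + 0.55 + 0.245 = 1.345 m, so the parallel axis theorem gives I = 0.060025 + (3)(1.345)² = 5.4871 kg m^2.
Point mass: I_cm = 0; centre at d = 0.55 + 0.55 + 0.245 + 0.245 = 1.59 m, so the parallel axis theorem gives I = 0 + (1.5)(1.59)² = 3.7922 kg m^2.
Total I = 0.68567 + 5.4871 + 3.7922 = 9.9649 kg m^2.

9.96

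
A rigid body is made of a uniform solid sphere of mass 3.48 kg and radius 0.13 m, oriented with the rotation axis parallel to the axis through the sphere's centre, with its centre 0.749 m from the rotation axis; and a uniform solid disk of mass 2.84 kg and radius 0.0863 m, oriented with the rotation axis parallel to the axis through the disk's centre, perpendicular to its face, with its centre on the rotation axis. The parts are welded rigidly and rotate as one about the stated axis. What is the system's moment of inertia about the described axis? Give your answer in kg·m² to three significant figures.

Solid sphere: I_cm = (2/5)MR² = (2/5)(3.48)(0.13)² = 0.023525 kg·m²; centre at d = 0.749 m, so I = I_cm + Md² gives I = 0.023525 + (3.48)(0.749)² = 1.9758 kg·m².
Solid disk: I_cm = (1/2)MR² = (1/2)(2.84)(0.0863)² = 0.010576 kg·m²; axis through the centre, so I = 0.010576 kg·m².
Total I = 1.9758 + 0.010576 = 1.9864 kg·m².

1.99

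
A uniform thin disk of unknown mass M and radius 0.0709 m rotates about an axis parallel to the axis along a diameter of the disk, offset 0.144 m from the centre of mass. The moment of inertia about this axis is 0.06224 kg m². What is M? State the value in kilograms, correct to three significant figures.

2.83

I = I_cm + Md² = (1/4)MR² + Md² = M·[0.25·(0.0709)² + (0.144)²] = M·0.021993.
So M = 0.06224 / 0.021993 = 2.83 kg.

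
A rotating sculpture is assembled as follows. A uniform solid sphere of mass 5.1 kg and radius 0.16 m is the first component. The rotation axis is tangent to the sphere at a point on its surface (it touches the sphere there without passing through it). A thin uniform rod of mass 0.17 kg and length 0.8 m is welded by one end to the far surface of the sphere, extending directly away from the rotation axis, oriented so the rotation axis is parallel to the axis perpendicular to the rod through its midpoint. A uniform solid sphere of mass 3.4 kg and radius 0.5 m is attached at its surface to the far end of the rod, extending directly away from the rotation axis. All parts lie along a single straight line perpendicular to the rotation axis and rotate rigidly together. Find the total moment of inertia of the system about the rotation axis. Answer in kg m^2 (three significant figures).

Solid sphere: I_cm = (2/5)MR² = (2/5)(5.1)(0.16)² = 0.052224 kg m^2; centre at d = 0.16 m, so the parallel axis theorem gives I = 0.052224 + (5.1)(0.16)² = 0.18278 kg m^2.
Thin rod: I_cm = (1/12)ML² = (1/12)(0.17)(0.8)² = 0.0090667 kg m^2; centre at d = 0.16 + 0.16 + 0.4 = 0.72 m, so the parallel axis theorem gives I = 0.0090667 + (0.17)(0.72)² = 0.097195 kg m^2.
Solid sphere: I_cm = (2/5)MR² = (2/5)(3.4)(0.5)² = 0.34 kg m^2; centre at d = 0.16 + 0.16 + 0.4 + 0.4 + 0.5 = 1.62 m, so the parallel axis theorem gives I = 0.34 + (3.4)(1.62)² = 9.263 kg m^2.
Total I = 0.18278 + 0.097195 + 9.263 = 9.5429 kg m^2.

9.54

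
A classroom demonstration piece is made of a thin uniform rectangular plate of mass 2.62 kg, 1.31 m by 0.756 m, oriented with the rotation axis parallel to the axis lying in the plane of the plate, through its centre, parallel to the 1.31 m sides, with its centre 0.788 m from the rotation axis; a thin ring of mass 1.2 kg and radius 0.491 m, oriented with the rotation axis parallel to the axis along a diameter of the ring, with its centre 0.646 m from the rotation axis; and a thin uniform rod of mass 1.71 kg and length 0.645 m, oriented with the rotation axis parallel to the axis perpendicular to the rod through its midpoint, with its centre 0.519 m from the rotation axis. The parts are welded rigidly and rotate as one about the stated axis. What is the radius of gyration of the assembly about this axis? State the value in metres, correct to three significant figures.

Rectangular plate: I_cm = (1/12)Mb² = (1/12)(2.62)(0.756)² = 0.12479 kg m²; centre at d = 0.788 m, so I = I_cm + Md² gives I = 0.12479 + (2.62)(0.788)² = 1.7517 kg m².
Thin ring: I_cm = (1/2)MR² = (1/2)(1.2)(0.491)² = 0.14465 kg m²; centre at d = 0.646 m, so I = I_cm + Md² gives I = 0.14465 + (1.2)(0.646)² = 0.64543 kg m².
Thin rod: I_cm = (1/12)ML² = (1/12)(1.71)(0.645)² = 0.059284 kg m²; centre at d = 0.519 m, so I = I_cm + Md² gives I = 0.059284 + (1.71)(0.519)² = 0.51989 kg m².
Total I = 2.917 kg m²; total mass M = 5.53 kg.
k = √(I/M) = √(2.917/5.53) = 0.72628 m.

0.726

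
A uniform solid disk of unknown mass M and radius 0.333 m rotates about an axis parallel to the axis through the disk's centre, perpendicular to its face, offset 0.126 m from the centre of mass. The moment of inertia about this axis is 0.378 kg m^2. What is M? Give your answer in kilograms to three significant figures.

5.30

I = I_cm + Md² = (1/2)MR² + Md² = M·[0.5·(0.333)² + (0.126)²] = M·0.071321.
So M = 0.378 / 0.071321 = 5.3 kg.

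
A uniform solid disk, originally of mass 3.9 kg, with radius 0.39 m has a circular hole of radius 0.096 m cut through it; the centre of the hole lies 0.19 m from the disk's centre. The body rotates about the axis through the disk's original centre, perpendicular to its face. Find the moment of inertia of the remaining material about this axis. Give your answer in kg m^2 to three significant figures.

0.287

Unpierced body about its centre: I₀ = (1/2)MR² = (1/2)(3.9)(0.39)² = 0.29659 kg m^2.
The removed disk has mass m = M·(r/R)² = (3.9)(0.096/0.39)² = 0.23631 kg (same uniform areal density).
Its moment of inertia about the rotation axis (parallel-axis theorem): I_hole = (1/2)mr² + md² = (1/2)(0.23631)(0.096)² + (0.23631)(0.19)² = 0.0096196 kg m^2.
Treating the hole as negative mass, I = I₀ − I_hole = 0.29659 − 0.0096196 = 0.28698 kg m^2.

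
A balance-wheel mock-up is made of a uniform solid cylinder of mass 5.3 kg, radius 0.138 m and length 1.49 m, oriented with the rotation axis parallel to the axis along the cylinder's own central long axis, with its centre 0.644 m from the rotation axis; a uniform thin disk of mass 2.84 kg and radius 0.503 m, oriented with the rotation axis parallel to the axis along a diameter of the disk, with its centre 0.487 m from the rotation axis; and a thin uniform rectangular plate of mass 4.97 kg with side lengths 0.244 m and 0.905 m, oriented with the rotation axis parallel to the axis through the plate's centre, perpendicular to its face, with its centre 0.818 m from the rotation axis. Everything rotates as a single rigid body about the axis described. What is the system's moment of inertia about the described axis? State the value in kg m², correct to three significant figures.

Solid cylinder: I_cm = (1/2)MR² = (1/2)(5.3)(0.138)² = 0.050467 kg m²; centre at d = 0.644 m, so I = I_cm + Md² gives I = 0.050467 + (5.3)(0.644)² = 2.2486 kg m².
Thin disk: I_cm = (1/4)MR² = (1/4)(2.84)(0.503)² = 0.17964 kg m²; centre at d = 0.487 m, so I = I_cm + Md² gives I = 0.17964 + (2.84)(0.487)² = 0.8532 kg m².
Rectangular plate: I_cm = (1/12)M(a²+b²) = (1/12)(4.97)[(0.244)² + (0.905)²] = 0.36387 kg m²; centre at d = 0.818 m, so I = I_cm + Md² gives I = 0.36387 + (4.97)(0.818)² = 3.6894 kg m².
Total I = 2.2486 + 0.8532 + 3.6894 = 6.7912 kg m².

6.79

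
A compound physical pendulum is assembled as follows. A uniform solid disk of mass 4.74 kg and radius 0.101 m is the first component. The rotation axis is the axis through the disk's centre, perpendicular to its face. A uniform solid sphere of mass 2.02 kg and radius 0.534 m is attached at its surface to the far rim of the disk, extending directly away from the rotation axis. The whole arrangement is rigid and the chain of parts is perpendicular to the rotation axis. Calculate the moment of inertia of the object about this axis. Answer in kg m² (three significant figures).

Solid disk: I_cm = (1/2)MR² = (1/2)(4.74)(0.101)² = 0.024176 kg m²; axis through the centre, so I = 0.024176 kg m².
Solid sphere: I_cm = (2/5)MR² = (2/5)(2.02)(0.534)² = 0.23041 kg m²; centre at d = 0.101 + 0.534 = 0.635 m, so I = I_cm + Md² gives I = 0.23041 + (2.02)(0.635)² = 1.0449 kg m².
Total I = 0.024176 + 1.0449 = 1.0691 kg m².

1.07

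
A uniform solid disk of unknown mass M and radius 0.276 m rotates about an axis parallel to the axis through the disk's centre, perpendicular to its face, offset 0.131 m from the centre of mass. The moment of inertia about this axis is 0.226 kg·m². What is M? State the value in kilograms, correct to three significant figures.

I = I_cm + Md² = (1/2)MR² + Md² = M·[0.5·(0.276)² + (0.131)²] = M·0.055249.
So M = 0.226 / 0.055249 = 4.0906 kg.

4.09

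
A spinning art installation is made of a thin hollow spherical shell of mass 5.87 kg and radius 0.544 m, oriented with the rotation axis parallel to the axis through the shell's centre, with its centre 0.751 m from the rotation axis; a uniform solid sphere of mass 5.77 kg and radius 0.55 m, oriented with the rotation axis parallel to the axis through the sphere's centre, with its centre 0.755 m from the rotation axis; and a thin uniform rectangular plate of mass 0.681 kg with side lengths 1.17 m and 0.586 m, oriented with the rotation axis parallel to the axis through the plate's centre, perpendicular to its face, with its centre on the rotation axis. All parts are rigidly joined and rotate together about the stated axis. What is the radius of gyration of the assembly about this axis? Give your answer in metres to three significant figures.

Spherical shell: I_cm = (2/3)MR² = (2/3)(5.87)(0.544)² = 1.1581 kg m²; centre at d = 0.751 m, so the parallel axis theorem gives I = 1.1581 + (5.87)(0.751)² = 4.4688 kg m².
Solid sphere: I_cm = (2/5)MR² = (2/5)(5.77)(0.55)² = 0.69817 kg m²; centre at d = 0.755 m, so the parallel axis theorem gives I = 0.69817 + (5.77)(0.755)² = 3.9872 kg m².
Rectangular plate: I_cm = (1/12)M(a²+b²) = (1/12)(0.681)[(1.17)² + (0.586)²] = 0.097173 kg m²; axis through the centre, so I = 0.097173 kg m².
Total I = 8.5532 kg m²; total mass M = 12.321 kg.
k = √(I/M) = √(8.5532/12.321) = 0.83318 m.

0.833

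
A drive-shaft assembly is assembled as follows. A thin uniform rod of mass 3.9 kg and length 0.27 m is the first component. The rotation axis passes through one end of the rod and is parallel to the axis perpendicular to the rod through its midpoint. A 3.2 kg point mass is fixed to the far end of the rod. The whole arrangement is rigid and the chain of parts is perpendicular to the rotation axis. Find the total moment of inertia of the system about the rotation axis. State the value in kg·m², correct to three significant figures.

Thin rod: I_cm = (1/12)ML² = (1/12)(3.9)(0.27)² = 0.023692 kg·m²; centre at d = 0.135 m, so the parallel axis theorem gives I = 0.023692 + (3.9)(0.135)² = 0.09477 kg·m².
Point mass: I_cm = 0; centre at d = 0.135 + 0.135 = 0.27 m, so the parallel axis theorem gives I = 0 + (3.2)(0.27)² = 0.23328 kg·m².
Total I = 0.09477 + 0.23328 = 0.32805 kg·m².

0.328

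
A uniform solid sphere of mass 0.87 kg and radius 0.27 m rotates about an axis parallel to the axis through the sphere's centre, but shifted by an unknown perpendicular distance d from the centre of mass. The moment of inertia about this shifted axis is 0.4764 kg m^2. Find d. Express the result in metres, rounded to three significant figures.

0.720

About the centre-of-mass axis, I_cm = (2/5)MR² = (2/5)(0.87)(0.27)² = 0.025369 kg m^2.
Parallel axis theorem: I = I_cm + Md², so Md² = 0.4764 − 0.025369 = 0.45103 kg m^2.
d = √(0.45103 / 0.87) = 0.72002 m.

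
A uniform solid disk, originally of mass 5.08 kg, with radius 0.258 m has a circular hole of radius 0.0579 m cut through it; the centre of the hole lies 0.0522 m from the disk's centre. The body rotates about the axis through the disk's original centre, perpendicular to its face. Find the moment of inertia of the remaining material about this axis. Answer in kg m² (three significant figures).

Unpierced body about its centre: I₀ = (1/2)MR² = (1/2)(5.08)(0.258)² = 0.16907 kg m².
The removed disk has mass m = M·(r/R)² = (5.08)(0.0579/0.258)² = 0.25585 kg (same uniform areal density).
Its moment of inertia about the rotation axis (parallel-axis theorem): I_hole = (1/2)mr² + md² = (1/2)(0.25585)(0.0579)² + (0.25585)(0.0522)² = 0.001126 kg m².
Treating the hole as negative mass, I = I₀ − I_hole = 0.16907 − 0.001126 = 0.16795 kg m².

0.168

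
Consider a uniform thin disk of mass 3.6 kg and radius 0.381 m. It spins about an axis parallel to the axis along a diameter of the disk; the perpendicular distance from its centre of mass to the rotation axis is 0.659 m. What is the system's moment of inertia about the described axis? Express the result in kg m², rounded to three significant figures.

1.69

I_cm = (1/4)MR² = (1/4)(3.6)(0.381)² = 0.13064 kg m²; centre at d = 0.659 m, so I = I_cm + Md² gives I = 0.13064 + (3.6)(0.659)² = 1.6941 kg m².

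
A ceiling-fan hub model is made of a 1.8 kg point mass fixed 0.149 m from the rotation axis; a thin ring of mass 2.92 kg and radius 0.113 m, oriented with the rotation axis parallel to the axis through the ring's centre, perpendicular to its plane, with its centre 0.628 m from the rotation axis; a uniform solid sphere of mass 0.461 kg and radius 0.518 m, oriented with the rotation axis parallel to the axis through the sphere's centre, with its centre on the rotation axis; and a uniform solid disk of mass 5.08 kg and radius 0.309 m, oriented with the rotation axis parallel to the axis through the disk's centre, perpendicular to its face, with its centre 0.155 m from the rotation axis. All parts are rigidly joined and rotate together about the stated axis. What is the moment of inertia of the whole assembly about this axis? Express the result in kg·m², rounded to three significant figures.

Point mass: I_cm = 0; centre at d = 0.149 m, so the parallel axis theorem gives I = 0 + (1.8)(0.149)² = 0.039962 kg·m².
Thin ring: I_cm = MR² = (2.92)(0.113)² = 0.037285 kg·m²; centre at d = 0.628 m, so the parallel axis theorem gives I = 0.037285 + (2.92)(0.628)² = 1.1889 kg·m².
Solid sphere: I_cm = (2/5)MR² = (2/5)(0.461)(0.518)² = 0.049479 kg·m²; axis through the centre, so I = 0.049479 kg·m².
Solid disk: I_cm = (1/2)MR² = (1/2)(5.08)(0.309)² = 0.24252 kg·m²; centre at d = 0.155 m, so the parallel axis theorem gives I = 0.24252 + (5.08)(0.155)² = 0.36457 kg·m².
Total I = 0.039962 + 1.1889 + 0.049479 + 0.36457 = 1.6429 kg·m².

1.64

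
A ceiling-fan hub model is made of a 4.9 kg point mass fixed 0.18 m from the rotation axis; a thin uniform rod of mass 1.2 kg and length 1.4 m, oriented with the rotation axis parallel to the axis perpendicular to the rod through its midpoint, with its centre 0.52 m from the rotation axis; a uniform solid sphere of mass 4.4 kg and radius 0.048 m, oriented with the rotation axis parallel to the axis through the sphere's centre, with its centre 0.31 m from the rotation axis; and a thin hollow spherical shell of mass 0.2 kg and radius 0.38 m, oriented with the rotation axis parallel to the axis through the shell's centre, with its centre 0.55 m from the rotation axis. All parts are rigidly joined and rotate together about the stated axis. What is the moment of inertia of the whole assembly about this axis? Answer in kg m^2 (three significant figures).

Point mass: I_cm = 0; centre at d = 0.18 m, so the parallel axis theorem gives I = 0 + (4.9)(0.18)² = 0.15876 kg m^2.
Thin rod: I_cm = (1/12)ML² = (1/12)(1.2)(1.4)² = 0.196 kg m^2; centre at d = 0.52 m, so the parallel axis theorem gives I = 0.196 + (1.2)(0.52)² = 0.52048 kg m^2.
Solid sphere: I_cm = (2/5)MR² = (2/5)(4.4)(0.048)² = 0.004055 kg m^2; centre at d = 0.31 m, so the parallel axis theorem gives I = 0.004055 + (4.4)(0.31)² = 0.4269 kg m^2.
Spherical shell: I_cm = (2/3)MR² = (2/3)(0.2)(0.38)² = 0.019253 kg m^2; centre at d = 0.55 m, so the parallel axis theorem gives I = 0.019253 + (0.2)(0.55)² = 0.079753 kg m^2.
Total I = 0.15876 + 0.52048 + 0.4269 + 0.079753 = 1.1859 kg m^2.

1.19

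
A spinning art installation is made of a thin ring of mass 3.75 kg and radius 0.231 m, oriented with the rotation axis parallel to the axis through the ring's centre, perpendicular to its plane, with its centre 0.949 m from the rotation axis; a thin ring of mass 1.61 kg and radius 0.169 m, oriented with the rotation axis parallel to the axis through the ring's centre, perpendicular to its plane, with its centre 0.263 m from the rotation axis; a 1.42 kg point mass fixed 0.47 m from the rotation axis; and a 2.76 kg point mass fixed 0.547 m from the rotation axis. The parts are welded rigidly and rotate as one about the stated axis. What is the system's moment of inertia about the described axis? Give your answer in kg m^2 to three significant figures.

4.87

Thin ring: I_cm = MR² = (3.75)(0.231)² = 0.2001 kg m^2; centre at d = 0.949 m, so the parallel axis theorem gives I = 0.2001 + (3.75)(0.949)² = 3.5774 kg m^2.
Thin ring: I_cm = MR² = (1.61)(0.169)² = 0.045983 kg m^2; centre at d = 0.263 m, so the parallel axis theorem gives I = 0.045983 + (1.61)(0.263)² = 0.15735 kg m^2.
Point mass: I_cm = 0; centre at d = 0.47 m, so the parallel axis theorem gives I = 0 + (1.42)(0.47)² = 0.31368 kg m^2.
Point mass: I_cm = 0; centre at d = 0.547 m, so the parallel axis theorem gives I = 0 + (2.76)(0.547)² = 0.82582 kg m^2.
Total I = 3.5774 + 0.15735 + 0.31368 + 0.82582 = 4.8742 kg m^2.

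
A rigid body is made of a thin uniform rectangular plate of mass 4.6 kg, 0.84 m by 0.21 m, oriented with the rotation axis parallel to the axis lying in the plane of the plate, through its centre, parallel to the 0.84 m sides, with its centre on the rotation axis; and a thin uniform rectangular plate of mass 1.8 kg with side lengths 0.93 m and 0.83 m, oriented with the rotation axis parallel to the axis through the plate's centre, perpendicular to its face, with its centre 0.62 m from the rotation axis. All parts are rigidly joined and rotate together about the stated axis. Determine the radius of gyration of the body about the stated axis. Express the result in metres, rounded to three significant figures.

0.384

Rectangular plate: I_cm = (1/12)Mb² = (1/12)(4.6)(0.21)² = 0.016905 kg m²; axis through the centre, so I = 0.016905 kg m².
Rectangular plate: I_cm = (1/12)M(a²+b²) = (1/12)(1.8)[(0.93)² + (0.83)²] = 0.23307 kg m²; centre at d = 0.62 m, so the parallel axis theorem gives I = 0.23307 + (1.8)(0.62)² = 0.92499 kg m².
Total I = 0.9419 kg m²; total mass M = 6.4 kg.
k = √(I/M) = √(0.9419/6.4) = 0.38363 m.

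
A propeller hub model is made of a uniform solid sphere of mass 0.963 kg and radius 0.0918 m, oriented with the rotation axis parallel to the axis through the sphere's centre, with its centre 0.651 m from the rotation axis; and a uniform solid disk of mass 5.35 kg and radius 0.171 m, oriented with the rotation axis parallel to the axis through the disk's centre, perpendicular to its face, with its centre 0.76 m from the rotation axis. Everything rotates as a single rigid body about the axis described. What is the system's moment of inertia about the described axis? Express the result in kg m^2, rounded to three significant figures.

3.58

Solid sphere: I_cm = (2/5)MR² = (2/5)(0.963)(0.0918)² = 0.0032462 kg m^2; centre at d = 0.651 m, so the parallel axis theorem gives I = 0.0032462 + (0.963)(0.651)² = 0.41137 kg m^2.
Solid disk: I_cm = (1/2)MR² = (1/2)(5.35)(0.171)² = 0.07822 kg m^2; centre at d = 0.76 m, so the parallel axis theorem gives I = 0.07822 + (5.35)(0.76)² = 3.1684 kg m^2.
Total I = 0.41137 + 3.1684 = 3.5797 kg m^2.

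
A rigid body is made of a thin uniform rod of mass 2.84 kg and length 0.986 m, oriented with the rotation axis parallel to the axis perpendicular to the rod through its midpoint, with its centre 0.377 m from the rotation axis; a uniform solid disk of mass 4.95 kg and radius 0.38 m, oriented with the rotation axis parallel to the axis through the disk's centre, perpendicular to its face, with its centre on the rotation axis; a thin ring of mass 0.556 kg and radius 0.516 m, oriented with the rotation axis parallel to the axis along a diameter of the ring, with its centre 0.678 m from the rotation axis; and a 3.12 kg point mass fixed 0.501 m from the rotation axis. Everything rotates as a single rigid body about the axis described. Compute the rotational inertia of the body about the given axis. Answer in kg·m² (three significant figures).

2.10

Thin rod: I_cm = (1/12)ML² = (1/12)(2.84)(0.986)² = 0.23009 kg·m²; centre at d = 0.377 m, so the parallel axis theorem gives I = 0.23009 + (2.84)(0.377)² = 0.63373 kg·m².
Solid disk: I_cm = (1/2)MR² = (1/2)(4.95)(0.38)² = 0.35739 kg·m²; axis through the centre, so I = 0.35739 kg·m².
Thin ring: I_cm = (1/2)MR² = (1/2)(0.556)(0.516)² = 0.074019 kg·m²; centre at d = 0.678 m, so the parallel axis theorem gives I = 0.074019 + (0.556)(0.678)² = 0.3296 kg·m².
Point mass: I_cm = 0; centre at d = 0.501 m, so the parallel axis theorem gives I = 0 + (3.12)(0.501)² = 0.78312 kg·m².
Total I = 0.63373 + 0.35739 + 0.3296 + 0.78312 = 2.1038 kg·m².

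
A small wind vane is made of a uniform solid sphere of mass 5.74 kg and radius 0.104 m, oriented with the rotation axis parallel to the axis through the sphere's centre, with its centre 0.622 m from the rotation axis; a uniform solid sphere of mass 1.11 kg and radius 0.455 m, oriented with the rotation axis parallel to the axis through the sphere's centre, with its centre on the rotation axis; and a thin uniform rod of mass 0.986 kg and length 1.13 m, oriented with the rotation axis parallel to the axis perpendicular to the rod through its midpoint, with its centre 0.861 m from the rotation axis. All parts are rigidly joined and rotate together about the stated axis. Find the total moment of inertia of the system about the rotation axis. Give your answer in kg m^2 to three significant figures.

Solid sphere: I_cm = (2/5)MR² = (2/5)(5.74)(0.104)² = 0.024834 kg m^2; centre at d = 0.622 m, so the parallel axis theorem gives I = 0.024834 + (5.74)(0.622)² = 2.2455 kg m^2.
Solid sphere: I_cm = (2/5)MR² = (2/5)(1.11)(0.455)² = 0.091919 kg m^2; axis through the centre, so I = 0.091919 kg m^2.
Thin rod: I_cm = (1/12)ML² = (1/12)(0.986)(1.13)² = 0.10492 kg m^2; centre at d = 0.861 m, so the parallel axis theorem gives I = 0.10492 + (0.986)(0.861)² = 0.83586 kg m^2.
Total I = 2.2455 + 0.091919 + 0.83586 = 3.1733 kg m^2.

3.17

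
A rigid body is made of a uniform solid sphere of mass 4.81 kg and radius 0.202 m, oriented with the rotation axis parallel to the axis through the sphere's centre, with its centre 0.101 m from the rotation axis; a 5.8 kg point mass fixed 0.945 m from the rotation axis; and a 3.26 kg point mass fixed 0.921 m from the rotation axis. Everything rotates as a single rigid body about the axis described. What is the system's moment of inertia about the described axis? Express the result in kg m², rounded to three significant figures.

Solid sphere: I_cm = (2/5)MR² = (2/5)(4.81)(0.202)² = 0.078507 kg m²; centre at d = 0.101 m, so the parallel axis theorem gives I = 0.078507 + (4.81)(0.101)² = 0.12757 kg m².
Point mass: I_cm = 0; centre at d = 0.945 m, so the parallel axis theorem gives I = 0 + (5.8)(0.945)² = 5.1795 kg m².
Point mass: I_cm = 0; centre at d = 0.921 m, so the parallel axis theorem gives I = 0 + (3.26)(0.921)² = 2.7653 kg m².
Total I = 0.12757 + 5.1795 + 2.7653 = 8.0724 kg m².

8.07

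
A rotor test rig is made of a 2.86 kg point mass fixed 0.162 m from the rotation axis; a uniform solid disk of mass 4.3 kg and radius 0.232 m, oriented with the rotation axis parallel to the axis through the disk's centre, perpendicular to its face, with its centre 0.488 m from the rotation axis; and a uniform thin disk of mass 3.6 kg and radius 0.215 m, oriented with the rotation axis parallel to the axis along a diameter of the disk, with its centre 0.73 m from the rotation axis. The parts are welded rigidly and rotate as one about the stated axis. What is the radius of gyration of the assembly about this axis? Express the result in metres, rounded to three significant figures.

Point mass: I_cm = 0; centre at d = 0.162 m, so I = I_cm + Md² gives I = 0 + (2.86)(0.162)² = 0.075058 kg·m².
Solid disk: I_cm = (1/2)MR² = (1/2)(4.3)(0.232)² = 0.11572 kg·m²; centre at d = 0.488 m, so I = I_cm + Md² gives I = 0.11572 + (4.3)(0.488)² = 1.1397 kg·m².
Thin disk: I_cm = (1/4)MR² = (1/4)(3.6)(0.215)² = 0.041602 kg·m²; centre at d = 0.73 m, so I = I_cm + Md² gives I = 0.041602 + (3.6)(0.73)² = 1.96 kg·m².
Total I = 3.1748 kg·m²; total mass M = 10.76 kg.
k = √(I/M) = √(3.1748/10.76) = 0.54319 m.

0.543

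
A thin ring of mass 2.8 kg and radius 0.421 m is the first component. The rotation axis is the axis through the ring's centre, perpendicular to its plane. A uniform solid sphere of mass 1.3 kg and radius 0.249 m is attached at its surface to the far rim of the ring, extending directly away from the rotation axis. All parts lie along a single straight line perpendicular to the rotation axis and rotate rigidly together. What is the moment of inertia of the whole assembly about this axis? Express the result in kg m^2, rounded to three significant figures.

1.11

Thin ring: I_cm = MR² = (2.8)(0.421)² = 0.49627 kg m^2; axis through the centre, so I = 0.49627 kg m^2.
Solid sphere: I_cm = (2/5)MR² = (2/5)(1.3)(0.249)² = 0.032241 kg m^2; centre at d = 0.421 + 0.249 = 0.67 m, so I = I_cm + Md² gives I = 0.032241 + (1.3)(0.67)² = 0.61581 kg m^2.
Total I = 0.49627 + 0.61581 = 1.1121 kg m^2.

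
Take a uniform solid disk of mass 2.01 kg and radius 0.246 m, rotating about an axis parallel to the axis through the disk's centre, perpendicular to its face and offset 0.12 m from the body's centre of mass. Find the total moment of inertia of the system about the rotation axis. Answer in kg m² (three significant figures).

0.0898

I_cm = (1/2)MR² = (1/2)(2.01)(0.246)² = 0.060819 kg m²; centre at d = 0.12 m, so the parallel axis theorem gives I = 0.060819 + (2.01)(0.12)² = 0.089763 kg m².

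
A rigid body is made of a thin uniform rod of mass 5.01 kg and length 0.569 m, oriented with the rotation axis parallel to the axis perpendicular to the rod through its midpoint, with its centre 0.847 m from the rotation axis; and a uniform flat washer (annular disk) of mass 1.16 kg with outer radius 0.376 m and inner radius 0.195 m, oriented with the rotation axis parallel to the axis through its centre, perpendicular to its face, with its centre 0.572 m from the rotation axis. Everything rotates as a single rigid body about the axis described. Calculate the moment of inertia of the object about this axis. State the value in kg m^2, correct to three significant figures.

Thin rod: I_cm = (1/12)ML² = (1/12)(5.01)(0.569)² = 0.13517 kg m^2; centre at d = 0.847 m, so I = I_cm + Md² gives I = 0.13517 + (5.01)(0.847)² = 3.7294 kg m^2.
Annular disk: I_cm = (1/2)M(R²+r²) = (1/2)(1.16)[(0.376)² + (0.195)²] = 0.10405 kg m^2; centre at d = 0.572 m, so I = I_cm + Md² gives I = 0.10405 + (1.16)(0.572)² = 0.48359 kg m^2.
Total I = 3.7294 + 0.48359 = 4.213 kg m^2.

4.21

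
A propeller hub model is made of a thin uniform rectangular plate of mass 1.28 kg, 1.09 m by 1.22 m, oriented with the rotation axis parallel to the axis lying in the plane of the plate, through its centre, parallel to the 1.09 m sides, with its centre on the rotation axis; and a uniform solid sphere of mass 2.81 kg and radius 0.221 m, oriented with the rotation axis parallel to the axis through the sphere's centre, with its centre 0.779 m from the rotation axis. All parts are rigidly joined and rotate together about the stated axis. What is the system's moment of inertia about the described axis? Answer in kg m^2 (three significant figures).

Rectangular plate: I_cm = (1/12)Mb² = (1/12)(1.28)(1.22)² = 0.15876 kg m^2; axis through the centre, so I = 0.15876 kg m^2.
Solid sphere: I_cm = (2/5)MR² = (2/5)(2.81)(0.221)² = 0.054897 kg m^2; centre at d = 0.779 m, so the parallel axis theorem gives I = 0.054897 + (2.81)(0.779)² = 1.7601 kg m^2.
Total I = 0.15876 + 1.7601 = 1.9189 kg m^2.

1.92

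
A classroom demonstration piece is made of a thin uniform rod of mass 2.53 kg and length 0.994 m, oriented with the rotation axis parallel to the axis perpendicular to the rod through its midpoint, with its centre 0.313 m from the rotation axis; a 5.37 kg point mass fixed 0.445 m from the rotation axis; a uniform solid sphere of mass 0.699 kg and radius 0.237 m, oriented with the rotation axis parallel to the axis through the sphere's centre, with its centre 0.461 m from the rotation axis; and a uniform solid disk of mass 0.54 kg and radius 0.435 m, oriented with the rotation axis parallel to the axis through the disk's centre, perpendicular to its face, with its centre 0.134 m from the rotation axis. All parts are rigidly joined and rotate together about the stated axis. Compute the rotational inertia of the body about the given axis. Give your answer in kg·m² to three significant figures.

1.74

Thin rod: I_cm = (1/12)ML² = (1/12)(2.53)(0.994)² = 0.20831 kg·m²; centre at d = 0.313 m, so the parallel axis theorem gives I = 0.20831 + (2.53)(0.313)² = 0.45617 kg·m².
Point mass: I_cm = 0; centre at d = 0.445 m, so the parallel axis theorem gives I = 0 + (5.37)(0.445)² = 1.0634 kg·m².
Solid sphere: I_cm = (2/5)MR² = (2/5)(0.699)(0.237)² = 0.015705 kg·m²; centre at d = 0.461 m, so the parallel axis theorem gives I = 0.015705 + (0.699)(0.461)² = 0.16426 kg·m².
Solid disk: I_cm = (1/2)MR² = (1/2)(0.54)(0.435)² = 0.051091 kg·m²; centre at d = 0.134 m, so the parallel axis theorem gives I = 0.051091 + (0.54)(0.134)² = 0.060787 kg·m².
Total I = 0.45617 + 1.0634 + 0.16426 + 0.060787 = 1.7446 kg·m².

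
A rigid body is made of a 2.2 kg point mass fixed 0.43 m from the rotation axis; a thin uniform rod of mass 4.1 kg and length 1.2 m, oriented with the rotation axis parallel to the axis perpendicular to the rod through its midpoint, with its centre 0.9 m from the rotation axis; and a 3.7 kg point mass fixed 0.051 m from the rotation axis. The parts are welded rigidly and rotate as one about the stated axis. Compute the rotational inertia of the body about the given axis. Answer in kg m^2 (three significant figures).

4.23

Point mass: I_cm = 0; centre at d = 0.43 m, so the parallel axis theorem gives I = 0 + (2.2)(0.43)² = 0.40678 kg m^2.
Thin rod: I_cm = (1/12)ML² = (1/12)(4.1)(1.2)² = 0.492 kg m^2; centre at d = 0.9 m, so the parallel axis theorem gives I = 0.492 + (4.1)(0.9)² = 3.813 kg m^2.
Point mass: I_cm = 0; centre at d = 0.051 m, so the parallel axis theorem gives I = 0 + (3.7)(0.051)² = 0.0096237 kg m^2.
Total I = 0.40678 + 3.813 + 0.0096237 = 4.2294 kg m^2.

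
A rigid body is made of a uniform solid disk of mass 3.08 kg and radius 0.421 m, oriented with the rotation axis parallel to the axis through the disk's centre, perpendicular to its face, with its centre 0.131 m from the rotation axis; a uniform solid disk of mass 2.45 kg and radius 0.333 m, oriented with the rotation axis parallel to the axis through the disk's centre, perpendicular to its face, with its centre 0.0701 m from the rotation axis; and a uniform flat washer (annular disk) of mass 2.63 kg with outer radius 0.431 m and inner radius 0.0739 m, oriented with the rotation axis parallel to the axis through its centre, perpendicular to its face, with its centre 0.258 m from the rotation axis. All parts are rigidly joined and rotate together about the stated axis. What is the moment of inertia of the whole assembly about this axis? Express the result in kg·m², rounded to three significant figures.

0.900

Solid disk: I_cm = (1/2)MR² = (1/2)(3.08)(0.421)² = 0.27295 kg·m²; centre at d = 0.131 m, so I = I_cm + Md² gives I = 0.27295 + (3.08)(0.131)² = 0.32581 kg·m².
Solid disk: I_cm = (1/2)MR² = (1/2)(2.45)(0.333)² = 0.13584 kg·m²; centre at d = 0.0701 m, so I = I_cm + Md² gives I = 0.13584 + (2.45)(0.0701)² = 0.14788 kg·m².
Annular disk: I_cm = (1/2)M(R²+r²) = (1/2)(2.63)[(0.431)² + (0.0739)²] = 0.25146 kg·m²; centre at d = 0.258 m, so I = I_cm + Md² gives I = 0.25146 + (2.63)(0.258)² = 0.42652 kg·m².
Total I = 0.32581 + 0.14788 + 0.42652 = 0.90021 kg·m².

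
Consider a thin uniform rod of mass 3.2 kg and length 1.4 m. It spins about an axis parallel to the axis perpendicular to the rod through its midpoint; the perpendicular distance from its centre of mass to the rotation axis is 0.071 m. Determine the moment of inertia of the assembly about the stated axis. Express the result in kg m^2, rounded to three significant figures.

0.539

I_cm = (1/12)ML² = (1/12)(3.2)(1.4)² = 0.52267 kg m^2; centre at d = 0.071 m, so the parallel axis theorem gives I = 0.52267 + (3.2)(0.071)² = 0.5388 kg m^2.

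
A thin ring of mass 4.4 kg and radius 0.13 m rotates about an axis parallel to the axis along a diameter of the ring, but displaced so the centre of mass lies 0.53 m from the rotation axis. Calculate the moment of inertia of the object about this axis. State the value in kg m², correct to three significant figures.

1.27

I_cm = (1/2)MR² = (1/2)(4.4)(0.13)² = 0.03718 kg m²; centre at d = 0.53 m, so I = I_cm + Md² gives I = 0.03718 + (4.4)(0.53)² = 1.2731 kg m².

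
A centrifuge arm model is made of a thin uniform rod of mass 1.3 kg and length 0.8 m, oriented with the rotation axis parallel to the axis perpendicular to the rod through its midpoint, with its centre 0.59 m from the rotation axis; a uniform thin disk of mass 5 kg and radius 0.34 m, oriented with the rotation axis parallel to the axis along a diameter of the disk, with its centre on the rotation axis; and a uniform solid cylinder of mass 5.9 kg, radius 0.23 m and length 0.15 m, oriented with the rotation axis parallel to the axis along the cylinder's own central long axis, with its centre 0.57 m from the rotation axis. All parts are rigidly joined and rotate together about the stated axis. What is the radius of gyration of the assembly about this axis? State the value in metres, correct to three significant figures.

0.474

Thin rod: I_cm = (1/12)ML² = (1/12)(1.3)(0.8)² = 0.069333 kg m^2; centre at d = 0.59 m, so the parallel axis theorem gives I = 0.069333 + (1.3)(0.59)² = 0.52186 kg m^2.
Thin disk: I_cm = (1/4)MR² = (1/4)(5)(0.34)² = 0.1445 kg m^2; axis through the centre, so I = 0.1445 kg m^2.
Solid cylinder: I_cm = (1/2)MR² = (1/2)(5.9)(0.23)² = 0.15606 kg m^2; centre at d = 0.57 m, so the parallel axis theorem gives I = 0.15606 + (5.9)(0.57)² = 2.073 kg m^2.
Total I = 2.7393 kg m^2; total mass M = 12.2 kg.
k = √(I/M) = √(2.7393/12.2) = 0.47385 m.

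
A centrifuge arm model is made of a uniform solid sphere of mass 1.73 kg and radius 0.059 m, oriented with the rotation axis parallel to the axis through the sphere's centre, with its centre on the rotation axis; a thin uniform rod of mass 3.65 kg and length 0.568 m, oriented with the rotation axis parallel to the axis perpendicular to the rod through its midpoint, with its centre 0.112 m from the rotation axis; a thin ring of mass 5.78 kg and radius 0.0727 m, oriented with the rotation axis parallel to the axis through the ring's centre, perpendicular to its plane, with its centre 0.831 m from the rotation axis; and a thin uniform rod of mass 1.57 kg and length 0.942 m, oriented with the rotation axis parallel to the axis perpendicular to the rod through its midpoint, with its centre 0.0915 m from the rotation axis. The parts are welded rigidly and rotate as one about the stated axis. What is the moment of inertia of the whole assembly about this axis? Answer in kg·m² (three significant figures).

Solid sphere: I_cm = (2/5)MR² = (2/5)(1.73)(0.059)² = 0.0024089 kg·m²; axis through the centre, so I = 0.0024089 kg·m².
Thin rod: I_cm = (1/12)ML² = (1/12)(3.65)(0.568)² = 0.098131 kg·m²; centre at d = 0.112 m, so I = I_cm + Md² gives I = 0.098131 + (3.65)(0.112)² = 0.14392 kg·m².
Thin ring: I_cm = MR² = (5.78)(0.0727)² = 0.030549 kg·m²; centre at d = 0.831 m, so I = I_cm + Md² gives I = 0.030549 + (5.78)(0.831)² = 4.022 kg·m².
Thin rod: I_cm = (1/12)ML² = (1/12)(1.57)(0.942)² = 0.1161 kg·m²; centre at d = 0.0915 m, so I = I_cm + Md² gives I = 0.1161 + (1.57)(0.0915)² = 0.12924 kg·m².
Total I = 0.0024089 + 0.14392 + 4.022 + 0.12924 = 4.2976 kg·m².

4.30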